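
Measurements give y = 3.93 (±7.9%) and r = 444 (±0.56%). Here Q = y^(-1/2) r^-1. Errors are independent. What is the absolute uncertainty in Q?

Products/powers → add relative errors in quadrature, weighted by exponent:
  (−½·δy/y)² = (-0.5×0.0790)² = 0.00156;  (-1·δr/r)² = (-1×0.00560)² = 3.14e-05
δQ/Q = √(0.00159) = 0.0399
Q = 0.00114, so δQ = 0.0399 × 0.00114 = 4.53e-05.

4.53e-05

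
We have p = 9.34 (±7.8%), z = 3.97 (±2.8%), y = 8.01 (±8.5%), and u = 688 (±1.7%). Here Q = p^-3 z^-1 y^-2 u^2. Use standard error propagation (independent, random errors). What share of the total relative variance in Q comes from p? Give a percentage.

(δQ/Q)² = (-3·δp/p)² + (-1·δz/z)² + (-2·δy/y)² + (2·δu/u)²
  p term: (-3×0.0780)² = 0.0548
  z term: (-1×0.0280)² = 0.000784
  y term: (-2×0.0850)² = 0.0289
  u term: (2×0.0170)² = 0.00116
Total = 0.0856. Share from p = 0.0548/0.0856 = 0.640.

64.0%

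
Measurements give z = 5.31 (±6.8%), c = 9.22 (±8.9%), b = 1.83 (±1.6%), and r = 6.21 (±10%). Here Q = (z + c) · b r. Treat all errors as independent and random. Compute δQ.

19.6

Let u = z + c = 14.5. δu = √(δz² + δc²) = √(0.130 + 0.673) = 0.897, so δu/u = 0.0617.
Q is then a monomial in u, b, r:
δQ/Q = √((δu/u)² + (1·δb/b)² + (1·δr/r)²) = √(0.00381 + 0.000256 + 0.0100) = 0.119
Q = 165, so δQ = 0.119 × 165 = 19.6.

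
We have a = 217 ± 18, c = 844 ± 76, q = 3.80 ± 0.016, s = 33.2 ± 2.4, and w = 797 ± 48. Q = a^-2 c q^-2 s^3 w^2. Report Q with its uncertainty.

(2.89 ± 0.900) × 10^7

Since Q is a product/quotient, work with relative uncertainties:
  (-2·δa/a)² = (-2×0.0829)² = 0.0275;  (1·δc/c)² = (1×0.0900)² = 0.00811;  (-2·δq/q)² = (-2×0.00421)² = 7.09e-05;  (3·δs/s)² = (3×0.0723)² = 0.0470;  (2·δw/w)² = (2×0.0602)² = 0.0145
δQ/Q = √(0.0972) = 0.312
Q = 2.89e+07, so δQ = 0.312 × 2.89e+07 = 9e+06.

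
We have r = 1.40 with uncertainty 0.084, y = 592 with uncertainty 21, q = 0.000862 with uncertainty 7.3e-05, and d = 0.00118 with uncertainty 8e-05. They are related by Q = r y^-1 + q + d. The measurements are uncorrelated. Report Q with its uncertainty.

0.00441 ± 0.000197

Let p = r·y^-1 = 0.00236. δp/p = √((1·δr/r)² + (-1·δy/y)²) = √(0.00360 + 0.00126) = 0.0697, so δp = 0.000165.
Q = p + q + d: δQ = √(δp² + δq² + δd²) = √(2.72e-08 + 5.33e-09 + 6.4e-09) = 0.000197
Q = 0.00441.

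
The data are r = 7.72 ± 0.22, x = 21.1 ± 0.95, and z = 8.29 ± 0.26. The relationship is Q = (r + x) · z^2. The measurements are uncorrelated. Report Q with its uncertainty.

1980 ± 141

Let u = r + x = 28.8. δu = √(δr² + δx²) = √(0.0484 + 0.902) = 0.975, so δu/u = 0.0338.
Q is then a monomial in u, z:
δQ/Q = √((δu/u)² + (2·δz/z)²) = √(0.00114 + 0.00393) = 0.0713
Q = 1980, so δQ = 0.0713 × 1980 = 141.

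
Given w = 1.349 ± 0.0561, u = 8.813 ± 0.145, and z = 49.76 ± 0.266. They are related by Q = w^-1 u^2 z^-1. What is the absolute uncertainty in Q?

For a monomial Q ∝ w^-1, u^2, z^-1, fractional errors add in quadrature:
  (-1·δw/w)² = (-1×0.0416)² = 0.00173;  (2·δu/u)² = (2×0.0165)² = 0.00108;  (-1·δz/z)² = (-1×0.00535)² = 2.86e-05
δQ/Q = √(0.00284) = 0.0533
Q = 1.157, so δQ = 0.0533 × 1.157 = 0.0617.

0.0617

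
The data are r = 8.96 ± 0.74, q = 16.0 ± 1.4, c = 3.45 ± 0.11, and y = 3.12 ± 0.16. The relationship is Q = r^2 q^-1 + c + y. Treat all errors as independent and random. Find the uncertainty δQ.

Let p = r^2·q^-1 = 5.02. δp/p = √((2·δr/r)² + (-1·δq/q)²) = √(0.0273 + 0.00766) = 0.187, so δp = 0.938.
Q = p + c + y: δQ = √(δp² + δc² + δy²) = √(0.880 + 0.0121 + 0.0256) = 0.958

0.958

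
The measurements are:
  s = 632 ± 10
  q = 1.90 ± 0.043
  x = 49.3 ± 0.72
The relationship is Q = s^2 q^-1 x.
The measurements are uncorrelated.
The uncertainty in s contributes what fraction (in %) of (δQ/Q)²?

58.0%

(δQ/Q)² = (2·δs/s)² + (-1·δq/q)² + (1·δx/x)²
  s term: (2×0.0158)² = 0.00100
  q term: (-1×0.0226)² = 0.000512
  x term: (1×0.0146)² = 0.000213
Total = 0.00173. Share from s = 0.00100/0.00173 = 0.580.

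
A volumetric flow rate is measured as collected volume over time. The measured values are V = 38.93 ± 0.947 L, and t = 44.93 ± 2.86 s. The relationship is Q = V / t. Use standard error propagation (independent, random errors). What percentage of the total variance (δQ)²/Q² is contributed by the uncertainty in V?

12.7%

(δQ/Q)² = (1·δV/V)² + (-1·δt/t)²
  V term: (1×0.0243)² = 0.000592
  t term: (-1×0.0637)² = 0.00405
Total = 0.00464. Share from V = 0.000592/0.00464 = 0.127.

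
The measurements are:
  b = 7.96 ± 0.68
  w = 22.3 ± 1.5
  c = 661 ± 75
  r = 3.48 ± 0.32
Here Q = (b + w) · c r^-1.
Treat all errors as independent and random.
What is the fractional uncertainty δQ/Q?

Let u = b + w = 30.3. δu = √(δb² + δw²) = √(0.462 + 2.25) = 1.65, so δu/u = 0.0544.
Q is then a monomial in u, c, r:
δQ/Q = √((δu/u)² + (1·δc/c)² + (-1·δr/r)²) = √(0.00296 + 0.0129 + 0.00846) = 0.156

0.156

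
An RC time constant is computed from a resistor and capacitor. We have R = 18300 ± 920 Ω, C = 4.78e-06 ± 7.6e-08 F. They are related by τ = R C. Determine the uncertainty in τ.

0.00461 s

Products/powers → add relative errors in quadrature, weighted by exponent:
  (1·δR/R)² = (1×0.0503)² = 0.00253;  (1·δC/C)² = (1×0.0159)² = 0.000253
δτ/τ = √(0.00278) = 0.0527
τ = 0.0875 s, so δτ = 0.0527 × 0.0875 = 0.00461 s.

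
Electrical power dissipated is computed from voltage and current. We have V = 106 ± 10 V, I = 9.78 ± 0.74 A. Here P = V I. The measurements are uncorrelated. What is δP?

125 W

Each factor contributes (exponent × relative error)² to (δP/P)²:
  (1·δV/V)² = (1×0.0943)² = 0.00890;  (1·δI/I)² = (1×0.0757)² = 0.00573
δP/P = √(0.0146) = 0.121
P = 1040 W, so δP = 0.121 × 1040 = 125 W.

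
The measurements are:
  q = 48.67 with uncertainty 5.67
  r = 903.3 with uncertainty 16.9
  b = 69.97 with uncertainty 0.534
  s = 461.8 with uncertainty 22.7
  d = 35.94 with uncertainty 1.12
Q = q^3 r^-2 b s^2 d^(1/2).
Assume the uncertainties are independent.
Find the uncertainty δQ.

4.62e+06

Relative error in a monomial: (δQ/Q)² = Σ (nᵢ · δxᵢ/xᵢ)².
  (3·δq/q)² = (3×0.116)² = 0.122;  (-2·δr/r)² = (-2×0.0187)² = 0.00140;  (1·δb/b)² = (1×0.00763)² = 5.82e-05;  (2·δs/s)² = (2×0.0492)² = 0.00967;  (½·δd/d)² = (0.5×0.0312)² = 0.000243
δQ/Q = √(0.134) = 0.365
Q = 1.264e+07, so δQ = 0.365 × 1.264e+07 = 4.62e+06.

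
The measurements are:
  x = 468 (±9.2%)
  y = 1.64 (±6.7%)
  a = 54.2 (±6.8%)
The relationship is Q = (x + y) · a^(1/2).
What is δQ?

338

Let u = x + y = 470. δu = √(δx² + δy²) = √(1850 + 0.0121) = 43.1, so δu/u = 0.0917.
Q is then a monomial in u, a:
δQ/Q = √((δu/u)² + (½·δa/a)²) = √(0.00841 + 0.00116) = 0.0978
Q = 3460, so δQ = 0.0978 × 3460 = 338.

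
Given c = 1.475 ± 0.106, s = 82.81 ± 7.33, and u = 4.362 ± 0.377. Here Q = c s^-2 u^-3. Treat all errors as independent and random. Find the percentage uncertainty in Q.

32.2%

Since Q is a product/quotient, work with relative uncertainties:
  (1·δc/c)² = (1×0.0719)² = 0.00516;  (-2·δs/s)² = (-2×0.0885)² = 0.0313;  (-3·δu/u)² = (-3×0.0864)² = 0.0672
δQ/Q = √(0.104) = 0.322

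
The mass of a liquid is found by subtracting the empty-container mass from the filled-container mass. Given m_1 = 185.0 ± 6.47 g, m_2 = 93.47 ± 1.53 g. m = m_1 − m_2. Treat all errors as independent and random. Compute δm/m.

m is a linear combination, so absolute uncertainties add in quadrature:
  (δm_1)² = 41.9;  (δm_2)² = 2.34
δm = √(44.2) = 6.65 g
m = 91.53 g, so δm/m = 6.65/91.53 = 0.0726.

0.0726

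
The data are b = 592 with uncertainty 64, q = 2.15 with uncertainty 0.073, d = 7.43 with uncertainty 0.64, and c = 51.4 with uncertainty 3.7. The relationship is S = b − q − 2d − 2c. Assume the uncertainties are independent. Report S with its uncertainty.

472 ± 64.4

Absolute uncertainties add in quadrature for a linear combination:
  (δb)² = 4100;  (δq)² = 0.00533;  (2·δd)² = 1.64;  (2·δc)² = 54.8
δS = √(4150) = 64.4
S = 472.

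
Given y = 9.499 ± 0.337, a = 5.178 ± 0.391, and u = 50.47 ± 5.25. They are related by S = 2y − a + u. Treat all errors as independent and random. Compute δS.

5.31

For a sum/difference, combine absolute errors in quadrature:
  (2·δy)² = 0.454;  (δa)² = 0.153;  (δu)² = 27.6
δS = √(28.2) = 5.31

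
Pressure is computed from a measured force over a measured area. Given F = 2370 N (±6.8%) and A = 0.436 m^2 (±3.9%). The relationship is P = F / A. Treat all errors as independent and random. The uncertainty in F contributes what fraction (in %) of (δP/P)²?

(δP/P)² = (1·δF/F)² + (-1·δA/A)²
  F term: (1×0.0680)² = 0.00462
  A term: (-1×0.0390)² = 0.00152
Total = 0.00614. Share from F = 0.00462/0.00614 = 0.752.

75.2%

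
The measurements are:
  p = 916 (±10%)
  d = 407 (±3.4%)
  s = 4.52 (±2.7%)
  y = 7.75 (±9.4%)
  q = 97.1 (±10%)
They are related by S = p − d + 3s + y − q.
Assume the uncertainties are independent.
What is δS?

93.2

Each term contributes (cᵢ δxᵢ)² to (δS)²:
  (δp)² = 8390;  (δd)² = 191;  (3·δs)² = 0.134;  (δy)² = 0.531;  (δq)² = 94.3
δS = √(8680) = 93.2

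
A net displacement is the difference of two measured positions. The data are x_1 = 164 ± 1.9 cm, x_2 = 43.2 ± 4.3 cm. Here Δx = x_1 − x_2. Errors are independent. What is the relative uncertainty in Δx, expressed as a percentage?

3.89%

Each term contributes (cᵢ δxᵢ)² to (δΔx)²:
  (δx_1)² = 3.61;  (δx_2)² = 18.5
δΔx = √(22.1) = 4.70 cm
Δx = 121 cm, so δΔx/Δx = 4.70/121 = 0.0389.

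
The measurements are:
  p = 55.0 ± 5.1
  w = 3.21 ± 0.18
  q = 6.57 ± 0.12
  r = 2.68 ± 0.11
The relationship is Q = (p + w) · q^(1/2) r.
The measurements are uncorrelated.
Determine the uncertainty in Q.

38.9

Let u = p + w = 58.2. δu = √(δp² + δw²) = √(26.0 + 0.0324) = 5.10, so δu/u = 0.0877.
Q is then a monomial in u, q, r:
δQ/Q = √((δu/u)² + (½·δq/q)² + (1·δr/r)²) = √(0.00769 + 8.34e-05 + 0.00168) = 0.0972
Q = 400, so δQ = 0.0972 × 400 = 38.9.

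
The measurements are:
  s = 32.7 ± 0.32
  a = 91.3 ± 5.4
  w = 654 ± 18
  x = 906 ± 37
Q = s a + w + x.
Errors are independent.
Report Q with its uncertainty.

Let p = s·a = 2990. δp/p = √((1·δs/s)² + (1·δa/a)²) = √(9.58e-05 + 0.00350) = 0.0599, so δp = 179.
Q = p + w + x: δQ = √(δp² + δw² + δx²) = √(32000 + 324 + 1370) = 184
Q = 4550.

4550 ± 184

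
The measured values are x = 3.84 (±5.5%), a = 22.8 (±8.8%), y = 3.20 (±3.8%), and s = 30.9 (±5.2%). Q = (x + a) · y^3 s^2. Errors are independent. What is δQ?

1.43e+05

Let u = x + a = 26.6. δu = √(δx² + δa²) = √(0.0446 + 4.03) = 2.02, so δu/u = 0.0757.
Q is then a monomial in u, y, s:
δQ/Q = √((δu/u)² + (3·δy/y)² + (2·δs/s)²) = √(0.00574 + 0.0130 + 0.0108) = 0.172
Q = 8.33e+05, so δQ = 0.172 × 8.33e+05 = 1.43e+05.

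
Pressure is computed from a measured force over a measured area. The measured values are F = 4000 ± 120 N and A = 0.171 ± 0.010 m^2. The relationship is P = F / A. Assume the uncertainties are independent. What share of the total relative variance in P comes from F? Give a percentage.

(δP/P)² = (1·δF/F)² + (-1·δA/A)²
  F term: (1×0.0300)² = 0.000900
  A term: (-1×0.0585)² = 0.00342
Total = 0.00432. Share from F = 0.000900/0.00432 = 0.208.

20.8%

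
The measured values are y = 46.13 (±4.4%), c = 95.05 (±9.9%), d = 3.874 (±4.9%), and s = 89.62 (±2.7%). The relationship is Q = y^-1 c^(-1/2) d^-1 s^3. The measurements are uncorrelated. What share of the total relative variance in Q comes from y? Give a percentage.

14.5%

(δQ/Q)² = (-1·δy/y)² + (−½·δc/c)² + (-1·δd/d)² + (3·δs/s)²
  y term: (-1×0.0440)² = 0.00194
  c term: (-0.5×0.0990)² = 0.00245
  d term: (-1×0.0490)² = 0.00240
  s term: (3×0.0270)² = 0.00656
Total = 0.0133. Share from y = 0.00194/0.0133 = 0.145.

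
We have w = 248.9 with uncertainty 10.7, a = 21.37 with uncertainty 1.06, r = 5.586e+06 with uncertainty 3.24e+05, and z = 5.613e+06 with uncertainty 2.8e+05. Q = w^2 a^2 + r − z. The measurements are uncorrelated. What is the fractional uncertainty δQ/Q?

Let p = w^2·a^2 = 2.829e+07. δp/p = √((2·δw/w)² + (2·δa/a)²) = √(0.00739 + 0.00984) = 0.131, so δp = 3.71e+06.
Q = p + r − z: δQ = √(δp² + δr² + δz²) = √(1.38e+13 + 1.05e+11 + 7.84e+10) = 3.74e+06
Q = 2.826e+07, so δQ/Q = 3.74e+06/2.826e+07 = 0.132.

0.132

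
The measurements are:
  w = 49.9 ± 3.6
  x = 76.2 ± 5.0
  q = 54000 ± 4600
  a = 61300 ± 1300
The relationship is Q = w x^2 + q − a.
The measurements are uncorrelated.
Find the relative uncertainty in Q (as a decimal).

0.155

Let p = w·x^2 = 2.9e+05. δp/p = √((1·δw/w)² + (2·δx/x)²) = √(0.00520 + 0.0172) = 0.150, so δp = 43400.
Q = p + q − a: δQ = √(δp² + δq² + δa²) = √(1.88e+09 + 2.12e+07 + 1.69e+06) = 43700
Q = 2.82e+05, so δQ/Q = 43700/2.82e+05 = 0.155.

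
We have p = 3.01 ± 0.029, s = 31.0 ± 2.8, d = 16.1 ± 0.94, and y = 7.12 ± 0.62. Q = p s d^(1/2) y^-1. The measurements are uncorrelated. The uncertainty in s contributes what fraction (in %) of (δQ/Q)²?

(δQ/Q)² = (1·δp/p)² + (1·δs/s)² + (½·δd/d)² + (-1·δy/y)²
  p term: (1×0.00963)² = 9.28e-05
  s term: (1×0.0903)² = 0.00816
  d term: (0.5×0.0584)² = 0.000852
  y term: (-1×0.0871)² = 0.00758
Total = 0.0167. Share from s = 0.00816/0.0167 = 0.489.

48.9%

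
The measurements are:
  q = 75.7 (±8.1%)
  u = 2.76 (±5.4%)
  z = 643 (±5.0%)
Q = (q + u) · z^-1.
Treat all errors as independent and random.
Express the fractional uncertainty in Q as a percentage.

Let w = q + u = 78.5. δw = √(δq² + δu²) = √(37.6 + 0.0222) = 6.13, so δw/w = 0.0782.
Q is then a monomial in w, z:
δQ/Q = √((δw/w)² + (-1·δz/z)²) = √(0.00611 + 0.00250) = 0.0928

9.28%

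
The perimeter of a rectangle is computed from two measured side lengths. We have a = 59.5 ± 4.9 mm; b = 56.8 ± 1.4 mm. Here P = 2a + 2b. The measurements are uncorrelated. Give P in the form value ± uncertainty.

233 ± 10.2 mm

Each term contributes (cᵢ δxᵢ)² to (δP)²:
  (2·δa)² = 96.0;  (2·δb)² = 7.84
δP = √(104) = 10.2 mm
P = 233 mm.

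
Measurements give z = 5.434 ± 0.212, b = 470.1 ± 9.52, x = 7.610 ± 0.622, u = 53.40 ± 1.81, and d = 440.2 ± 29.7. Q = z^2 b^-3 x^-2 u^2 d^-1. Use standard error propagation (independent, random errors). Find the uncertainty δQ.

Products/powers → add relative errors in quadrature, weighted by exponent:
  (2·δz/z)² = (2×0.0390)² = 0.00609;  (-3·δb/b)² = (-3×0.0203)² = 0.00369;  (-2·δx/x)² = (-2×0.0817)² = 0.0267;  (2·δu/u)² = (2×0.0339)² = 0.00460;  (-1·δd/d)² = (-1×0.0675)² = 0.00455
δQ/Q = √(0.0456) = 0.214
Q = 3.179e-08, so δQ = 0.214 × 3.179e-08 = 6.79e-09.

6.79e-09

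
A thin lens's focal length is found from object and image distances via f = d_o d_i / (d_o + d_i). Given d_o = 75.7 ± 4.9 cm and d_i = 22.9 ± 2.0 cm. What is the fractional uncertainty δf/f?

∂f/∂d_o = (d_i/(d_o+d_i))² = 0.0539;  ∂f/∂d_i = (d_o/(d_o+d_i))² = 0.589
δf = √((∂f/∂d_o · δd_o)² + (∂f/∂d_i · δd_i)²) = √(0.0699 + 1.39) = 1.21 cm
f = 17.6 cm, so δf/f = 1.21/17.6 = 0.0687.

0.0687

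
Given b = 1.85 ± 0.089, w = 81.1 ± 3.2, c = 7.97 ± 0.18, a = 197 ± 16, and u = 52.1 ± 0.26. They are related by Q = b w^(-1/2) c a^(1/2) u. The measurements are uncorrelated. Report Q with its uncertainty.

1200 ± 83.7

Since Q is a product/quotient, work with relative uncertainties:
  (1·δb/b)² = (1×0.0481)² = 0.00231;  (−½·δw/w)² = (-0.5×0.0395)² = 0.000389;  (1·δc/c)² = (1×0.0226)² = 0.000510;  (½·δa/a)² = (0.5×0.0812)² = 0.00165;  (1·δu/u)² = (1×0.00499)² = 2.49e-05
δQ/Q = √(0.00489) = 0.0699
Q = 1200, so δQ = 0.0699 × 1200 = 83.7.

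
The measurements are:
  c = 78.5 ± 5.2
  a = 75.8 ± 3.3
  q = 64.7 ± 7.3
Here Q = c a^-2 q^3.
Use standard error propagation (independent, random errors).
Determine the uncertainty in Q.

Q is a product of powers, so relative uncertainties combine in quadrature:
  (1·δc/c)² = (1×0.0662)² = 0.00439;  (-2·δa/a)² = (-2×0.0435)² = 0.00758;  (3·δq/q)² = (3×0.113)² = 0.115
δQ/Q = √(0.127) = 0.356
Q = 3700, so δQ = 0.356 × 3700 = 1320.

1320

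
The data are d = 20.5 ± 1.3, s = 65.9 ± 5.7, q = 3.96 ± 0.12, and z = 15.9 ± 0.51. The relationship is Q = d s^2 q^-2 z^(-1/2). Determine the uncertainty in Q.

Products/powers → add relative errors in quadrature, weighted by exponent:
  (1·δd/d)² = (1×0.0634)² = 0.00402;  (2·δs/s)² = (2×0.0865)² = 0.0299;  (-2·δq/q)² = (-2×0.0303)² = 0.00367;  (−½·δz/z)² = (-0.5×0.0321)² = 0.000257
δQ/Q = √(0.0379) = 0.195
Q = 1420, so δQ = 0.195 × 1420 = 277.

277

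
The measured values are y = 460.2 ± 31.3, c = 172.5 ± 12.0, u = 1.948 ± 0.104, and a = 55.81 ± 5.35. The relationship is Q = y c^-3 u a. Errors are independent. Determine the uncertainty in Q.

0.00239

Relative error in a monomial: (δQ/Q)² = Σ (nᵢ · δxᵢ/xᵢ)².
  (1·δy/y)² = (1×0.0680)² = 0.00463;  (-3·δc/c)² = (-3×0.0696)² = 0.0436;  (1·δu/u)² = (1×0.0534)² = 0.00285;  (1·δa/a)² = (1×0.0959)² = 0.00919
δQ/Q = √(0.0602) = 0.245
Q = 0.009747, so δQ = 0.245 × 0.009747 = 0.00239.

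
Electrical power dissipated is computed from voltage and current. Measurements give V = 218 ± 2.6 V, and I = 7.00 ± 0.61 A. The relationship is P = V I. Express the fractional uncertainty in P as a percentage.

Each factor contributes (exponent × relative error)² to (δP/P)²:
  (1·δV/V)² = (1×0.0119)² = 0.000142;  (1·δI/I)² = (1×0.0871)² = 0.00759
δP/P = √(0.00774) = 0.0880

8.80%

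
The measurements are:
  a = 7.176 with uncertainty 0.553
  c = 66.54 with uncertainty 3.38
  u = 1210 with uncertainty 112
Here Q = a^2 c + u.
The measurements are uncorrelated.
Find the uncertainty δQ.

Let p = a^2·c = 3426. δp/p = √((2·δa/a)² + (1·δc/c)²) = √(0.0238 + 0.00258) = 0.162, so δp = 556.
Q = p + u: δQ = √(δp² + δu²) = √(3.09e+05 + 12500) = 567

567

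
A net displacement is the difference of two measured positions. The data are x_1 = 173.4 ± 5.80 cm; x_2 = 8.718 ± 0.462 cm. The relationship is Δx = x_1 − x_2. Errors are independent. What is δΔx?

Δx is a linear combination, so absolute uncertainties add in quadrature:
  (δx_1)² = 33.6;  (δx_2)² = 0.213
δΔx = √(33.9) = 5.82 cm

5.82 cm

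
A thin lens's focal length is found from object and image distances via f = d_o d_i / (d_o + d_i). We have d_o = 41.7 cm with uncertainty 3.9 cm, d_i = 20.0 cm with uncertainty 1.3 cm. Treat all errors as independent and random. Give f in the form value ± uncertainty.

∂f/∂d_o = (d_i/(d_o+d_i))² = 0.105;  ∂f/∂d_i = (d_o/(d_o+d_i))² = 0.457
δf = √((∂f/∂d_o · δd_o)² + (∂f/∂d_i · δd_i)²) = √(0.168 + 0.353) = 0.721 cm
f = 13.5 cm.

13.5 ± 0.721 cm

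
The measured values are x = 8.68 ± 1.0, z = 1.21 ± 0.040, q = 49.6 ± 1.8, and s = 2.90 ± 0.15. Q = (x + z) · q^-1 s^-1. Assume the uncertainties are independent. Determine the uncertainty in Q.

Let u = x + z = 9.89. δu = √(δx² + δz²) = √(1.00 + 0.00160) = 1.00, so δu/u = 0.101.
Q is then a monomial in u, q, s:
δQ/Q = √((δu/u)² + (-1·δq/q)² + (-1·δs/s)²) = √(0.0102 + 0.00132 + 0.00268) = 0.119
Q = 0.0688, so δQ = 0.119 × 0.0688 = 0.00820.

0.00820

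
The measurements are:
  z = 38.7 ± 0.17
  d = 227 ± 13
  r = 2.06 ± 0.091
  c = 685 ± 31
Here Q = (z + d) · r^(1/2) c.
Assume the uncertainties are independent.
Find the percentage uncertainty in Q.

7.02%

Let u = z + d = 266. δu = √(δz² + δd²) = √(0.0289 + 169) = 13.0, so δu/u = 0.0489.
Q is then a monomial in u, r, c:
δQ/Q = √((δu/u)² + (½·δr/r)² + (1·δc/c)²) = √(0.00239 + 0.000488 + 0.00205) = 0.0702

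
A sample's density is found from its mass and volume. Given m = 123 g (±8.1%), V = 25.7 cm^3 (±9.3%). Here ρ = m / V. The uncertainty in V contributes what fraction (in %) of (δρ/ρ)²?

(δρ/ρ)² = (1·δm/m)² + (-1·δV/V)²
  m term: (1×0.0810)² = 0.00656
  V term: (-1×0.0930)² = 0.00865
Total = 0.0152. Share from V = 0.00865/0.0152 = 0.569.

56.9%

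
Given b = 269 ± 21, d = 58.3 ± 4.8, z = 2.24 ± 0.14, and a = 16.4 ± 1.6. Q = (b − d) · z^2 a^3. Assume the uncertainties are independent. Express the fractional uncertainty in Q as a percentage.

33.4%

Let u = b − d = 211. δu = √(δb² + δd²) = √(441 + 23.0) = 21.5, so δu/u = 0.102.
Q is then a monomial in u, z, a:
δQ/Q = √((δu/u)² + (2·δz/z)² + (3·δa/a)²) = √(0.0105 + 0.0156 + 0.0857) = 0.334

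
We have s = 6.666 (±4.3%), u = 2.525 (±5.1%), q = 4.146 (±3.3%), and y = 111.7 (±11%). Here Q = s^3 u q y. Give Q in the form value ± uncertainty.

Relative error in a monomial: (δQ/Q)² = Σ (nᵢ · δxᵢ/xᵢ)².
  (3·δs/s)² = (3×0.0430)² = 0.0166;  (1·δu/u)² = (1×0.0510)² = 0.00260;  (1·δq/q)² = (1×0.0330)² = 0.00109;  (1·δy/y)² = (1×0.110)² = 0.0121
δQ/Q = √(0.0324) = 0.180
Q = 346400, so δQ = 0.180 × 346400 = 62400.

346400 ± 62400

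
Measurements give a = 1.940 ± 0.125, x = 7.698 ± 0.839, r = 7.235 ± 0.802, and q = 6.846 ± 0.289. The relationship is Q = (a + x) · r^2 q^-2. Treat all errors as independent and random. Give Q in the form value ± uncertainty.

Let u = a + x = 9.638. δu = √(δa² + δx²) = √(0.0156 + 0.704) = 0.848, so δu/u = 0.0880.
Q is then a monomial in u, r, q:
δQ/Q = √((δu/u)² + (2·δr/r)² + (-2·δq/q)²) = √(0.00775 + 0.0492 + 0.00713) = 0.253
Q = 10.76, so δQ = 0.253 × 10.76 = 2.72.

10.76 ± 2.72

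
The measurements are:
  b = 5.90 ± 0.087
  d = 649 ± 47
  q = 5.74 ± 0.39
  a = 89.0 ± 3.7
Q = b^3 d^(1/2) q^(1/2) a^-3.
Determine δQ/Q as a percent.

14.1%

Since Q is a product/quotient, work with relative uncertainties:
  (3·δb/b)² = (3×0.0147)² = 0.00196;  (½·δd/d)² = (0.5×0.0724)² = 0.00131;  (½·δq/q)² = (0.5×0.0679)² = 0.00115;  (-3·δa/a)² = (-3×0.0416)² = 0.0156
δQ/Q = √(0.0200) = 0.141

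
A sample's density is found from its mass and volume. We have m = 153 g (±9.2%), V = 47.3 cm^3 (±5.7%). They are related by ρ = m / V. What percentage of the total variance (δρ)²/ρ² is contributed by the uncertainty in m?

(δρ/ρ)² = (1·δm/m)² + (-1·δV/V)²
  m term: (1×0.0920)² = 0.00846
  V term: (-1×0.0570)² = 0.00325
Total = 0.0117. Share from m = 0.00846/0.0117 = 0.723.

72.3%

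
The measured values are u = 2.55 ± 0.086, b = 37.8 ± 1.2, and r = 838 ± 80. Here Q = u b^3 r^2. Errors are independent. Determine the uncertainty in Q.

2.09e+10

Relative error in a monomial: (δQ/Q)² = Σ (nᵢ · δxᵢ/xᵢ)².
  (1·δu/u)² = (1×0.0337)² = 0.00114;  (3·δb/b)² = (3×0.0317)² = 0.00907;  (2·δr/r)² = (2×0.0955)² = 0.0365
δQ/Q = √(0.0467) = 0.216
Q = 9.67e+10, so δQ = 0.216 × 9.67e+10 = 2.09e+10.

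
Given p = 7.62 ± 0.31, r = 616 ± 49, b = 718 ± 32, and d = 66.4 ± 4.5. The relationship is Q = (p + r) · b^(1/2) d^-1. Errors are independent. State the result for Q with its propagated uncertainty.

Let u = p + r = 624. δu = √(δp² + δr²) = √(0.0961 + 2400) = 49.0, so δu/u = 0.0786.
Q is then a monomial in u, b, d:
δQ/Q = √((δu/u)² + (½·δb/b)² + (-1·δd/d)²) = √(0.00617 + 0.000497 + 0.00459) = 0.106
Q = 252, so δQ = 0.106 × 252 = 26.7.

252 ± 26.7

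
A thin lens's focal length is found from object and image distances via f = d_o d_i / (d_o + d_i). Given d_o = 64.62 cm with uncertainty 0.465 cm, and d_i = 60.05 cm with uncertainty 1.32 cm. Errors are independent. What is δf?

∂f/∂d_o = (d_i/(d_o+d_i))² = 0.232;  ∂f/∂d_i = (d_o/(d_o+d_i))² = 0.269
δf = √((∂f/∂d_o · δd_o)² + (∂f/∂d_i · δd_i)²) = √(0.0116 + 0.126) = 0.371 cm

0.371 cm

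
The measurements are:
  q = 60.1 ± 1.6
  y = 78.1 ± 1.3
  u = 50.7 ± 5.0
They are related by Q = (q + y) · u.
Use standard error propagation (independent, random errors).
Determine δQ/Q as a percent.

9.97%

Let w = q + y = 138. δw = √(δq² + δy²) = √(2.56 + 1.69) = 2.06, so δw/w = 0.0149.
Q is then a monomial in w, u:
δQ/Q = √((δw/w)² + (1·δu/u)²) = √(0.000223 + 0.00973) = 0.0997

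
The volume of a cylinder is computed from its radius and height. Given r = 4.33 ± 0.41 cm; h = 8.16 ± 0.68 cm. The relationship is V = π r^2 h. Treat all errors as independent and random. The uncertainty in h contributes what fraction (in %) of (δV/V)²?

16.2%

(δV/V)² = (2·δr/r)² + (1·δh/h)²
  r term: (2×0.0947)² = 0.0359
  h term: (1×0.0833)² = 0.00694
Total = 0.0428. Share from h = 0.00694/0.0428 = 0.162.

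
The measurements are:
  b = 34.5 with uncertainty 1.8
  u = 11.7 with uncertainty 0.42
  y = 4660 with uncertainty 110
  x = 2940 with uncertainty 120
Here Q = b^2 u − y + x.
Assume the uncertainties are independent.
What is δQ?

Let p = b^2·u = 13900. δp/p = √((2·δb/b)² + (1·δu/u)²) = √(0.0109 + 0.00129) = 0.110, so δp = 1540.
Q = p − y + x: δQ = √(δp² + δy² + δx²) = √(2.36e+06 + 12100 + 14400) = 1550

1550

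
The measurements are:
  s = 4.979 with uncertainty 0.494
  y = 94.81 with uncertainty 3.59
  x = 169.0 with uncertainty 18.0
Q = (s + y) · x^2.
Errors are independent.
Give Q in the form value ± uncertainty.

Let u = s + y = 99.79. δu = √(δs² + δy²) = √(0.244 + 12.9) = 3.62, so δu/u = 0.0363.
Q is then a monomial in u, x:
δQ/Q = √((δu/u)² + (2·δx/x)²) = √(0.00132 + 0.0454) = 0.216
Q = 2.85e+06, so δQ = 0.216 × 2.85e+06 = 6.16e+05.

(2.850 ± 0.616) × 10^6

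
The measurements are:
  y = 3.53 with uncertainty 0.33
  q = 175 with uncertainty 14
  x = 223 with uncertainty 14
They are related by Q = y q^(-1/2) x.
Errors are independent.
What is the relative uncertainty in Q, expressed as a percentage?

For a monomial Q ∝ y, q^(-1/2), x, fractional errors add in quadrature:
  (1·δy/y)² = (1×0.0935)² = 0.00874;  (−½·δq/q)² = (-0.5×0.0800)² = 0.00160;  (1·δx/x)² = (1×0.0628)² = 0.00394
δQ/Q = √(0.0143) = 0.120

12.0%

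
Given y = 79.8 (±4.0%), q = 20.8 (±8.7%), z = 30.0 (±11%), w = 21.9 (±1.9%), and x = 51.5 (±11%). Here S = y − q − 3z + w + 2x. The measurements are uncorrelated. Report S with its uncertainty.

93.9 ± 15.5

Sums and differences: (δS)² = Σ (cᵢ δxᵢ)².
  (δy)² = 10.2;  (δq)² = 3.27;  (3·δz)² = 98.0;  (δw)² = 0.173;  (2·δx)² = 128
δS = √(240) = 15.5
S = 93.9.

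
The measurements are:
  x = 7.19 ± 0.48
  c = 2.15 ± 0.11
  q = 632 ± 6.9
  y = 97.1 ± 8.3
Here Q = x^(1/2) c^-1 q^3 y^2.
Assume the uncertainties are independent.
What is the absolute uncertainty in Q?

Q is a product of powers, so relative uncertainties combine in quadrature:
  (½·δx/x)² = (0.5×0.0668)² = 0.00111;  (-1·δc/c)² = (-1×0.0512)² = 0.00262;  (3·δq/q)² = (3×0.0109)² = 0.00107;  (2·δy/y)² = (2×0.0855)² = 0.0292
δQ/Q = √(0.0340) = 0.184
Q = 2.97e+12, so δQ = 0.184 × 2.97e+12 = 5.48e+11.

5.48e+11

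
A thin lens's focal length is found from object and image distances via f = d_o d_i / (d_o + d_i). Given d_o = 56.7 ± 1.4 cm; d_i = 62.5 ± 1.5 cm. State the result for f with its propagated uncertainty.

∂f/∂d_o = (d_i/(d_o+d_i))² = 0.275;  ∂f/∂d_i = (d_o/(d_o+d_i))² = 0.226
δf = √((∂f/∂d_o · δd_o)² + (∂f/∂d_i · δd_i)²) = √(0.148 + 0.115) = 0.513 cm
f = 29.7 cm.

29.7 ± 0.513 cm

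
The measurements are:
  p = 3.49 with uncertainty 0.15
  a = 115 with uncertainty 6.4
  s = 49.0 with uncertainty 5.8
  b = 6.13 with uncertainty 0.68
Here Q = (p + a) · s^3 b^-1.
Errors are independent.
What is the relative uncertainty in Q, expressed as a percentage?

Let u = p + a = 118. δu = √(δp² + δa²) = √(0.0225 + 41.0) = 6.40, so δu/u = 0.0540.
Q is then a monomial in u, s, b:
δQ/Q = √((δu/u)² + (3·δs/s)² + (-1·δb/b)²) = √(0.00292 + 0.126 + 0.0123) = 0.376

37.6%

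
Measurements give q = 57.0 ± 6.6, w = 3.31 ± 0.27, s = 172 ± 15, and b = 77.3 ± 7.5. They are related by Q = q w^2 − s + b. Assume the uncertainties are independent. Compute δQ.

Let p = q·w^2 = 624. δp/p = √((1·δq/q)² + (2·δw/w)²) = √(0.0134 + 0.0266) = 0.200, so δp = 125.
Q = p − s + b: δQ = √(δp² + δs² + δb²) = √(15600 + 225 + 56.2) = 126

126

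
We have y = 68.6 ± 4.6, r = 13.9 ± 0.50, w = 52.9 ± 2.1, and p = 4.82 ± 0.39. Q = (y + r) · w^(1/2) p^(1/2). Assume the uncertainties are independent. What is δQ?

Let u = y + r = 82.5. δu = √(δy² + δr²) = √(21.2 + 0.250) = 4.63, so δu/u = 0.0561.
Q is then a monomial in u, w, p:
δQ/Q = √((δu/u)² + (½·δw/w)² + (½·δp/p)²) = √(0.00315 + 0.000394 + 0.00164) = 0.0719
Q = 1320, so δQ = 0.0719 × 1320 = 94.8.

94.8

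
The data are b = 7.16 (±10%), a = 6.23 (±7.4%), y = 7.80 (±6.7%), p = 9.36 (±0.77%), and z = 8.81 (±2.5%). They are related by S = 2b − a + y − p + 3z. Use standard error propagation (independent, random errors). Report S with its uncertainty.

33.0 ± 1.73

Each term contributes (cᵢ δxᵢ)² to (δS)²:
  (2·δb)² = 2.05;  (δa)² = 0.213;  (δy)² = 0.273;  (δp)² = 0.00519;  (3·δz)² = 0.437
δS = √(2.98) = 1.73
S = 33.0.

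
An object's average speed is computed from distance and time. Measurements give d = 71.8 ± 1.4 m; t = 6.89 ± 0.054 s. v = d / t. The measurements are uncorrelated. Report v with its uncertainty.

v is a product of powers, so relative uncertainties combine in quadrature:
  (1·δd/d)² = (1×0.0195)² = 0.000380;  (-1·δt/t)² = (-1×0.00784)² = 6.14e-05
δv/v = √(0.000442) = 0.0210
v = 10.4 m/s, so δv = 0.0210 × 10.4 = 0.219 m/s.

10.4 ± 0.219 m/s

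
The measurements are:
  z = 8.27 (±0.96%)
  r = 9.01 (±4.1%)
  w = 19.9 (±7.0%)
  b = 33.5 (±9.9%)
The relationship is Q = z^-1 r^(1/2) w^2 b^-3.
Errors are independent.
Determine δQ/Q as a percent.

Q is a product of powers, so relative uncertainties combine in quadrature:
  (-1·δz/z)² = (-1×0.00960)² = 9.22e-05;  (½·δr/r)² = (0.5×0.0410)² = 0.000420;  (2·δw/w)² = (2×0.0700)² = 0.0196;  (-3·δb/b)² = (-3×0.0990)² = 0.0882
δQ/Q = √(0.108) = 0.329

32.9%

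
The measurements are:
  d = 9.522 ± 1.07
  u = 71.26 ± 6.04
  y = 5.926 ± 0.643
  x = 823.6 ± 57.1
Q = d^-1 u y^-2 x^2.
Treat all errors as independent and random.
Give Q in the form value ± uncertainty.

144600 ± 42400

Q is a product of powers, so relative uncertainties combine in quadrature:
  (-1·δd/d)² = (-1×0.112)² = 0.0126;  (1·δu/u)² = (1×0.0848)² = 0.00718;  (-2·δy/y)² = (-2×0.109)² = 0.0471;  (2·δx/x)² = (2×0.0693)² = 0.0192
δQ/Q = √(0.0861) = 0.293
Q = 144600, so δQ = 0.293 × 144600 = 42400.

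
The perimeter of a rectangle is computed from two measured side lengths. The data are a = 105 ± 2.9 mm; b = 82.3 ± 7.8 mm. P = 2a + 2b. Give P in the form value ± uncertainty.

P is a linear combination, so absolute uncertainties add in quadrature:
  (2·δa)² = 33.6;  (2·δb)² = 243
δP = √(277) = 16.6 mm
P = 375 mm.

375 ± 16.6 mm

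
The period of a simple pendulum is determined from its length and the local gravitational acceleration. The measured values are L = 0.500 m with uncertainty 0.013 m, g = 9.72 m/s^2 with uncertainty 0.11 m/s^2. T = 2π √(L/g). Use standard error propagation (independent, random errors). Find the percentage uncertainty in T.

1.42%

For a monomial T ∝ L^(1/2), g^(-1/2), fractional errors add in quadrature:
  (½·δL/L)² = (0.5×0.0260)² = 0.000169;  (−½·δg/g)² = (-0.5×0.0113)² = 3.2e-05
δT/T = √(0.000201) = 0.0142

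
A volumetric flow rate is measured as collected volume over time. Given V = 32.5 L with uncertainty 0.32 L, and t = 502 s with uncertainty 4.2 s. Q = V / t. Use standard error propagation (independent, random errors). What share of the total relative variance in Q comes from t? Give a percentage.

41.9%

(δQ/Q)² = (1·δV/V)² + (-1·δt/t)²
  V term: (1×0.00985)² = 9.69e-05
  t term: (-1×0.00837)² = 7e-05
Total = 0.000167. Share from t = 7e-05/0.000167 = 0.419.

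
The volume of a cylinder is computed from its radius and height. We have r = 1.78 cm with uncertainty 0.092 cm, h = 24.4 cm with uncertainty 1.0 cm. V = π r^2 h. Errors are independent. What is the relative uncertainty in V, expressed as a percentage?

11.1%

For a monomial V ∝ r^2, h, fractional errors add in quadrature:
  (2·δr/r)² = (2×0.0517)² = 0.0107;  (1·δh/h)² = (1×0.0410)² = 0.00168
δV/V = √(0.0124) = 0.111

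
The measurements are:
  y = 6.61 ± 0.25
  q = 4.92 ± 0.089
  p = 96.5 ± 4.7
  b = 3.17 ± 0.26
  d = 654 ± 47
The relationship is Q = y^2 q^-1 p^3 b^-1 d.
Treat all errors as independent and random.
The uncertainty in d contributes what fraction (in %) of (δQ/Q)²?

(δQ/Q)² = (2·δy/y)² + (-1·δq/q)² + (3·δp/p)² + (-1·δb/b)² + (1·δd/d)²
  y term: (2×0.0378)² = 0.00572
  q term: (-1×0.0181)² = 0.000327
  p term: (3×0.0487)² = 0.0213
  b term: (-1×0.0820)² = 0.00673
  d term: (1×0.0719)² = 0.00516
Total = 0.0393. Share from d = 0.00516/0.0393 = 0.131.

13.1%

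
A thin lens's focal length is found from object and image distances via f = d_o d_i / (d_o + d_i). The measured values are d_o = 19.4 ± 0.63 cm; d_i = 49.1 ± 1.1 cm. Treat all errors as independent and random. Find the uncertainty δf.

∂f/∂d_o = (d_i/(d_o+d_i))² = 0.514;  ∂f/∂d_i = (d_o/(d_o+d_i))² = 0.0802
δf = √((∂f/∂d_o · δd_o)² + (∂f/∂d_i · δd_i)²) = √(0.105 + 0.00778) = 0.335 cm

0.335 cm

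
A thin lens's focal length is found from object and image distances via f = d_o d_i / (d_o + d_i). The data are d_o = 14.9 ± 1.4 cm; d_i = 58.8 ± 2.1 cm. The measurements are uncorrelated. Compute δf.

0.895 cm

∂f/∂d_o = (d_i/(d_o+d_i))² = 0.637;  ∂f/∂d_i = (d_o/(d_o+d_i))² = 0.0409
δf = √((∂f/∂d_o · δd_o)² + (∂f/∂d_i · δd_i)²) = √(0.794 + 0.00737) = 0.895 cm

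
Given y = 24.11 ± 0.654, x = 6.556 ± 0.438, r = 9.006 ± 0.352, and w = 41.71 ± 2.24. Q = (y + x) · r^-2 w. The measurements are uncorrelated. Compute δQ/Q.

Let u = y + x = 30.67. δu = √(δy² + δx²) = √(0.428 + 0.192) = 0.787, so δu/u = 0.0257.
Q is then a monomial in u, r, w:
δQ/Q = √((δu/u)² + (-2·δr/r)² + (1·δw/w)²) = √(0.000659 + 0.00611 + 0.00288) = 0.0983

0.0983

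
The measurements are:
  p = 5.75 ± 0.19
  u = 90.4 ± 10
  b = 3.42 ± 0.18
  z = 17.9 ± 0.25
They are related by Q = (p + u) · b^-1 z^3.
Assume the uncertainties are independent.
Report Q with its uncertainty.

(1.61 ± 0.200) × 10^5

Let w = p + u = 96.2. δw = √(δp² + δu²) = √(0.0361 + 100) = 10.0, so δw/w = 0.104.
Q is then a monomial in w, b, z:
δQ/Q = √((δw/w)² + (-1·δb/b)² + (3·δz/z)²) = √(0.0108 + 0.00277 + 0.00176) = 0.124
Q = 1.61e+05, so δQ = 0.124 × 1.61e+05 = 20000.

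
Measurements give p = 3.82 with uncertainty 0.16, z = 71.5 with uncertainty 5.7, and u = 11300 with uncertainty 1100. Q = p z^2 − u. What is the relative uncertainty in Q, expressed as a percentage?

Let w = p·z^2 = 19500. δw/w = √((1·δp/p)² + (2·δz/z)²) = √(0.00175 + 0.0254) = 0.165, so δw = 3220.
Q = w − u: δQ = √(δw² + δu²) = √(1.04e+07 + 1.21e+06) = 3400
Q = 8230, so δQ/Q = 3400/8230 = 0.413.

41.3%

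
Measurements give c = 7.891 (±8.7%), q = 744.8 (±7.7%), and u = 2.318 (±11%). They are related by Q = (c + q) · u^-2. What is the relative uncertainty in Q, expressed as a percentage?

23.3%

Let w = c + q = 752.7. δw = √(δc² + δq²) = √(0.471 + 3290) = 57.4, so δw/w = 0.0762.
Q is then a monomial in w, u:
δQ/Q = √((δw/w)² + (-2·δu/u)²) = √(0.00581 + 0.0484) = 0.233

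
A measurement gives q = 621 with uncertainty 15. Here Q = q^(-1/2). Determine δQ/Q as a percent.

For a monomial Q ∝ q^(-1/2), fractional errors add in quadrature:
  (−½·δq/q)² = (-0.5×0.0242)² = 0.000146
δQ/Q = √(0.000146) = 0.0121

1.21%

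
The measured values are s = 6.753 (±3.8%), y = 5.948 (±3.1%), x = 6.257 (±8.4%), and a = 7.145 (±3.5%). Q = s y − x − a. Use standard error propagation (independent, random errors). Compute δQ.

2.05

Let p = s·y = 40.17. δp/p = √((1·δs/s)² + (1·δy/y)²) = √(0.00144 + 0.000961) = 0.0490, so δp = 1.97.
Q = p − x − a: δQ = √(δp² + δx² + δa²) = √(3.88 + 0.276 + 0.0625) = 2.05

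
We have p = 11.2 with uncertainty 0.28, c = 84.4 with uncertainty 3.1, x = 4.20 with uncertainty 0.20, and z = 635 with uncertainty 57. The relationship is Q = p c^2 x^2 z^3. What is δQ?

Products/powers → add relative errors in quadrature, weighted by exponent:
  (1·δp/p)² = (1×0.0250)² = 0.000625;  (2·δc/c)² = (2×0.0367)² = 0.00540;  (2·δx/x)² = (2×0.0476)² = 0.00907;  (3·δz/z)² = (3×0.0898)² = 0.0725
δQ/Q = √(0.0876) = 0.296
Q = 3.6e+14, so δQ = 0.296 × 3.6e+14 = 1.07e+14.

1.07e+14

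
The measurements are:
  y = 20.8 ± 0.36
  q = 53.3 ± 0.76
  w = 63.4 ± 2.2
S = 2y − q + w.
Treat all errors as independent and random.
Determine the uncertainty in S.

2.44

S is a linear combination, so absolute uncertainties add in quadrature:
  (2·δy)² = 0.518;  (δq)² = 0.578;  (δw)² = 4.84
δS = √(5.94) = 2.44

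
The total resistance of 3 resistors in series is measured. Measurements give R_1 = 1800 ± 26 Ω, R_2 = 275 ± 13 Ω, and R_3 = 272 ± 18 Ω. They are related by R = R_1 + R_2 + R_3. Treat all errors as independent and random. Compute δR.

34.2 Ω

Absolute uncertainties add in quadrature for a linear combination:
  (δR_1)² = 676;  (δR_2)² = 169;  (δR_3)² = 324
δR = √(1170) = 34.2 Ω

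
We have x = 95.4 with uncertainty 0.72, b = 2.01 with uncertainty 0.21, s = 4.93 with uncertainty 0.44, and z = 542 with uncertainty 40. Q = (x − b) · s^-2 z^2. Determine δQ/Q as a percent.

23.2%

Let u = x − b = 93.4. δu = √(δx² + δb²) = √(0.518 + 0.0441) = 0.750, so δu/u = 0.00803.
Q is then a monomial in u, s, z:
δQ/Q = √((δu/u)² + (-2·δs/s)² + (2·δz/z)²) = √(6.45e-05 + 0.0319 + 0.0218) = 0.232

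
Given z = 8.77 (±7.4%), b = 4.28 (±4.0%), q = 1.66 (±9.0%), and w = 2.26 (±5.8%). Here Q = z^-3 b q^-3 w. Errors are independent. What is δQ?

0.00112

Products/powers → add relative errors in quadrature, weighted by exponent:
  (-3·δz/z)² = (-3×0.0740)² = 0.0493;  (1·δb/b)² = (1×0.0400)² = 0.00160;  (-3·δq/q)² = (-3×0.0900)² = 0.0729;  (1·δw/w)² = (1×0.0580)² = 0.00336
δQ/Q = √(0.127) = 0.357
Q = 0.00313, so δQ = 0.357 × 0.00313 = 0.00112.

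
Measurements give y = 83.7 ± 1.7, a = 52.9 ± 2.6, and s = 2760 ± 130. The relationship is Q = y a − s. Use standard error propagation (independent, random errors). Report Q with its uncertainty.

Let p = y·a = 4430. δp/p = √((1·δy/y)² + (1·δa/a)²) = √(0.000413 + 0.00242) = 0.0532, so δp = 235.
Q = p − s: δQ = √(δp² + δs²) = √(55400 + 16900) = 269
Q = 1670.

1670 ± 269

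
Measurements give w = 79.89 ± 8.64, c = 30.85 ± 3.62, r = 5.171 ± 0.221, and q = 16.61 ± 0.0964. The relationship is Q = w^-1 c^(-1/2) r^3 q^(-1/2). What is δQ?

0.0136

Products/powers → add relative errors in quadrature, weighted by exponent:
  (-1·δw/w)² = (-1×0.108)² = 0.0117;  (−½·δc/c)² = (-0.5×0.117)² = 0.00344;  (3·δr/r)² = (3×0.0427)² = 0.0164;  (−½·δq/q)² = (-0.5×0.00580)² = 8.42e-06
δQ/Q = √(0.0316) = 0.178
Q = 0.07646, so δQ = 0.178 × 0.07646 = 0.0136.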